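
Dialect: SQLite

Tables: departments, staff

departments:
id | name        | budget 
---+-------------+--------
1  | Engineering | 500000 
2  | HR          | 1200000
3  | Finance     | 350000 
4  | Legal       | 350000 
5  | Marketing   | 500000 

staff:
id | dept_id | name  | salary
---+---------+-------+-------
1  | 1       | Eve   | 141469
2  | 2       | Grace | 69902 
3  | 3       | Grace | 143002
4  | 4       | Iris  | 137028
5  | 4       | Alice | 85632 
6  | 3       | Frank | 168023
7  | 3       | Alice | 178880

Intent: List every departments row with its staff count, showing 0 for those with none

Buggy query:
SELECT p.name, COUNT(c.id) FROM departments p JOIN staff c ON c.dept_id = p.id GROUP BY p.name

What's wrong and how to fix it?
Bug: An inner join excludes parents with zero children

Fix: Use LEFT JOIN so parents without children still appear (COUNT(c.id) gives 0)

Corrected query:
SELECT p.name, COUNT(c.id) FROM departments p LEFT JOIN staff c ON c.dept_id = p.id GROUP BY p.name

Result:
name        | COUNT(c.id)
------------+------------
Engineering | 1          
Finance     | 3          
HR          | 1          
Legal       | 2          
Marketing   | 0          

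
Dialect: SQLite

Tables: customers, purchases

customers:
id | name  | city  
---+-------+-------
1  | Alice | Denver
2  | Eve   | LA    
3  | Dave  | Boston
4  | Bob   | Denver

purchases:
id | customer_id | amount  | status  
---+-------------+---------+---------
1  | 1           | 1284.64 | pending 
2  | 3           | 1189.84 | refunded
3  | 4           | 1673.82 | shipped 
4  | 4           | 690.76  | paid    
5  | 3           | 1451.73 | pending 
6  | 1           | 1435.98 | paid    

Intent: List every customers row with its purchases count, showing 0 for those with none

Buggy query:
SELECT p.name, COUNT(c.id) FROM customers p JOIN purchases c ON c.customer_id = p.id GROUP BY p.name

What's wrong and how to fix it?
Bug: INNER JOIN drops customers rows that have no matching purchases rows

Fix: Use LEFT JOIN so parents without children still appear (COUNT(c.id) gives 0)

Corrected query:
SELECT p.name, COUNT(c.id) FROM customers p LEFT JOIN purchases c ON c.customer_id = p.id GROUP BY p.name

Result:
name  | COUNT(c.id)
------+------------
Alice | 2          
Bob   | 2          
Dave  | 2          
Eve   | 0          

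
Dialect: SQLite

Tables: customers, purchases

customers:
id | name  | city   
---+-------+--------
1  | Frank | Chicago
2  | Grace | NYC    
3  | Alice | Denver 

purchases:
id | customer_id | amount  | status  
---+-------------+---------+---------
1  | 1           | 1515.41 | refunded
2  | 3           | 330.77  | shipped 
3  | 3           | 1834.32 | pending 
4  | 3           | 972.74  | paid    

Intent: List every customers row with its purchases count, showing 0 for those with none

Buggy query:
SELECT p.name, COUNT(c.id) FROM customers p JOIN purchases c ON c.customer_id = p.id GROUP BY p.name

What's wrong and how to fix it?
Bug: INNER JOIN drops customers rows that have no matching purchases rows

Fix: Switch to LEFT JOIN to retain unmatched parent rows

Corrected query:
SELECT p.name, COUNT(c.id) FROM customers p LEFT JOIN purchases c ON c.customer_id = p.id GROUP BY p.name

Result:
name  | COUNT(c.id)
------+------------
Alice | 3          
Frank | 1          
Grace | 0          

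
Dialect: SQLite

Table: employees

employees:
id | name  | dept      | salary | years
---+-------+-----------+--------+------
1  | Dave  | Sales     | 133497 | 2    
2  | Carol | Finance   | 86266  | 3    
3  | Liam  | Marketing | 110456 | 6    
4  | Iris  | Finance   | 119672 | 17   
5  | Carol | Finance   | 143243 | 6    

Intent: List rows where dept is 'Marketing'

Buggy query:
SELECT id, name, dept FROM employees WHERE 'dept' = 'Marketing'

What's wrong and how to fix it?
Bug: 'dept' in single quotes is a string literal, not the column; the comparison is literal-vs-literal and never true

Fix: Reference the column as dept without single quotes

Corrected query:
SELECT id, name, dept FROM employees WHERE dept = 'Marketing'

Result:
id | name | dept     
---+------+----------
3  | Liam | Marketing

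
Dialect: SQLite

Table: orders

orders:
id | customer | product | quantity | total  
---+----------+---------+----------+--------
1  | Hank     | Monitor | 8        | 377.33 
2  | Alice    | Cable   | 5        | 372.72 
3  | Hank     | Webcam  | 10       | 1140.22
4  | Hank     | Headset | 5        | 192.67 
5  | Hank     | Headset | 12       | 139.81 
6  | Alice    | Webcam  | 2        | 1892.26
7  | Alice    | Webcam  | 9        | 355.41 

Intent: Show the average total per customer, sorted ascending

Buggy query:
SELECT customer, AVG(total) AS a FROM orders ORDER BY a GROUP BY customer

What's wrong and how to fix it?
Bug: ORDER BY appears before GROUP BY; SQL clause order requires GROUP BY first

Fix: Reorder: SELECT … FROM … GROUP BY … ORDER BY …

Corrected query:
SELECT customer, AVG(total) AS a FROM orders GROUP BY customer ORDER BY a

Result:
customer | a         
---------+-----------
Hank     | 462.5075  
Alice    | 873.463333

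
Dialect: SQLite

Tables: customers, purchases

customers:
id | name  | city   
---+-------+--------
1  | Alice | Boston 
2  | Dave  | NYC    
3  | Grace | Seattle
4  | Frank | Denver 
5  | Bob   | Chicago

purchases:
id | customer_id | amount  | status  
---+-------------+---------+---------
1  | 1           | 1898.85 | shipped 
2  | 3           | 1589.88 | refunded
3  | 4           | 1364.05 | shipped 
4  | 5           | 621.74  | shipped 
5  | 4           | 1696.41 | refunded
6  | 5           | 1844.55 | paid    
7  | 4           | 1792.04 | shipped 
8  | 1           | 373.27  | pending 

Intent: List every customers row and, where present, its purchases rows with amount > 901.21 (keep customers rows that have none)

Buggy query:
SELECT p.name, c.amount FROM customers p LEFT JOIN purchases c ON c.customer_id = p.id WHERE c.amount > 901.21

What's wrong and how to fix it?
Bug: A WHERE condition on the right-hand table after LEFT JOIN drops unmatched parents

Fix: Put 'c.amount > 901.21' in the JOIN's ON clause instead of WHERE

Corrected query:
SELECT p.name, c.amount FROM customers p LEFT JOIN purchases c ON c.customer_id = p.id AND c.amount > 901.21

Result:
name  | amount 
------+--------
Alice | 1898.85
Dave  | NULL   
Grace | 1589.88
Frank | 1364.05
Frank | 1696.41
Frank | 1792.04
Bob   | 1844.55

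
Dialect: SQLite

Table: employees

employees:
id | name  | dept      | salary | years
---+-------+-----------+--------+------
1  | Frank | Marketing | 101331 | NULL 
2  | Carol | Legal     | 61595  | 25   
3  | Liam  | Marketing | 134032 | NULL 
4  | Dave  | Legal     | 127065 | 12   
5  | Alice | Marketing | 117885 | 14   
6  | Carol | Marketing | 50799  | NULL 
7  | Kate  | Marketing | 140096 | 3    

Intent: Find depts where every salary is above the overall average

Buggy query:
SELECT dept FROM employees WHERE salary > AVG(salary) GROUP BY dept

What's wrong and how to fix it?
Bug: WHERE evaluates per row before aggregation, so AVG() is unavailable

Fix: Use a subquery for AVG and a HAVING MIN(...) filter so the condition holds for every row in the group

Corrected query:
SELECT dept FROM employees GROUP BY dept HAVING MIN(salary) > (SELECT AVG(salary) FROM employees)

Result:
(no rows)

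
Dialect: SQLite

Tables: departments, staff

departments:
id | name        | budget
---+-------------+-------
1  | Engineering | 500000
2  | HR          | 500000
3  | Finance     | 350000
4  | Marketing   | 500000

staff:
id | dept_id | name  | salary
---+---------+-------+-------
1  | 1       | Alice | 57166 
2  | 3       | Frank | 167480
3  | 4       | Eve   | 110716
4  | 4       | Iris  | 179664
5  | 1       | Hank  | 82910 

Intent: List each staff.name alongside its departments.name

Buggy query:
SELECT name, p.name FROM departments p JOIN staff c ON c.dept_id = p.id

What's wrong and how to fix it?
Bug: 'name' exists in both joined tables, so the database can't tell which one is meant

Fix: Prefix ambiguous columns with the table alias

Corrected query:
SELECT c.name, p.name FROM departments p JOIN staff c ON c.dept_id = p.id

Result:
name  | name       
------+------------
Alice | Engineering
Frank | Finance    
Eve   | Marketing  
Iris  | Marketing  
Hank  | Engineering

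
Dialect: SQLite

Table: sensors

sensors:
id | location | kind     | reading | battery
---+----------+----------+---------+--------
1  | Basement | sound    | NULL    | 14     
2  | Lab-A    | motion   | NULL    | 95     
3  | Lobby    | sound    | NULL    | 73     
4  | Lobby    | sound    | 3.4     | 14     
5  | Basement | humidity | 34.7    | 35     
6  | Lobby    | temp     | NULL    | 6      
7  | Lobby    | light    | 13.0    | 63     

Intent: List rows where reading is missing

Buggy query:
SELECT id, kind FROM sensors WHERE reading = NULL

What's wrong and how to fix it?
Bug: Comparing to NULL with '=' never matches; NULL = NULL is unknown, not true

Fix: Replace '= NULL' with 'IS NULL'

Corrected query:
SELECT id, kind FROM sensors WHERE reading IS NULL

Result:
id | kind  
---+-------
1  | sound 
2  | motion
3  | sound 
6  | temp  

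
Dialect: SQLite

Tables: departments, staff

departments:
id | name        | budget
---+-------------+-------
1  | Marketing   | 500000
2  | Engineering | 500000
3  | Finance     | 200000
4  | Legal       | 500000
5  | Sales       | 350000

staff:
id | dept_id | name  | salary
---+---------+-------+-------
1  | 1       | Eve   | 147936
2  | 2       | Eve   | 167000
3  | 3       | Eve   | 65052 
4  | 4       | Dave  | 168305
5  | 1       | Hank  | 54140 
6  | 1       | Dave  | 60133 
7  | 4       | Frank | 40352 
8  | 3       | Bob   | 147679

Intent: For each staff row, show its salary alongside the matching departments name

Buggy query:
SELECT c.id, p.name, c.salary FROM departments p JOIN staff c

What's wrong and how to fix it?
Bug: JOIN with no ON clause produces a cartesian product; every staff row pairs with every departments row

Fix: Specify the join condition linking the foreign key to the parent id

Corrected query:
SELECT c.id, p.name, c.salary FROM departments p JOIN staff c ON c.dept_id = p.id

Result:
id | name        | salary
---+-------------+-------
1  | Marketing   | 147936
2  | Engineering | 167000
3  | Finance     | 65052 
4  | Legal       | 168305
5  | Marketing   | 54140 
6  | Marketing   | 60133 
7  | Legal       | 40352 
8  | Finance     | 147679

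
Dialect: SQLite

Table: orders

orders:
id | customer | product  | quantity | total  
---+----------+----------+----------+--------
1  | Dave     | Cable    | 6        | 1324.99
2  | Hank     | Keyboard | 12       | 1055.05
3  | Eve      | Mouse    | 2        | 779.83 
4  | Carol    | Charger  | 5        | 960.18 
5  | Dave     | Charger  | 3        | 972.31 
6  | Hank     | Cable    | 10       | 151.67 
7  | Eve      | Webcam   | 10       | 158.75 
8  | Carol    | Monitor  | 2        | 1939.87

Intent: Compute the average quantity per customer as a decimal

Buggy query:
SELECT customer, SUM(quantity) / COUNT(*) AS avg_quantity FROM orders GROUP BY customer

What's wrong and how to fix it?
Bug: SUM(quantity) and COUNT(*) are both integers; the division truncates the fractional part

Fix: Multiply by 1.0 (or CAST to REAL) to force floating-point division

Corrected query:
SELECT customer, SUM(quantity) * 1.0 / COUNT(*) AS avg_quantity FROM orders GROUP BY customer

Result:
customer | avg_quantity
---------+-------------
Carol    | 3.5         
Dave     | 4.5         
Eve      | 6           
Hank     | 11          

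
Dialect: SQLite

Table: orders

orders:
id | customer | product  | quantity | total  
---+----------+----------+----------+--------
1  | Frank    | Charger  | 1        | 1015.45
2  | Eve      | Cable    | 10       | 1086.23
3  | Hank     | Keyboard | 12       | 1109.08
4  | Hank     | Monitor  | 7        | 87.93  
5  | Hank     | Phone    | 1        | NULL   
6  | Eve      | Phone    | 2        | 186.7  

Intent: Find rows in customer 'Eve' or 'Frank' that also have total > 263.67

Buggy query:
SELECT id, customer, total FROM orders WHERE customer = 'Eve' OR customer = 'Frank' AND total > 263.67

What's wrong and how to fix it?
Bug: Without parentheses, AND is evaluated before OR, so the total filter only applies to the 'Frank' branch

Fix: Add parentheses around the OR so the AND applies to both alternatives

Corrected query:
SELECT id, customer, total FROM orders WHERE (customer = 'Eve' OR customer = 'Frank') AND total > 263.67

Result:
id | customer | total  
---+----------+--------
1  | Frank    | 1015.45
2  | Eve      | 1086.23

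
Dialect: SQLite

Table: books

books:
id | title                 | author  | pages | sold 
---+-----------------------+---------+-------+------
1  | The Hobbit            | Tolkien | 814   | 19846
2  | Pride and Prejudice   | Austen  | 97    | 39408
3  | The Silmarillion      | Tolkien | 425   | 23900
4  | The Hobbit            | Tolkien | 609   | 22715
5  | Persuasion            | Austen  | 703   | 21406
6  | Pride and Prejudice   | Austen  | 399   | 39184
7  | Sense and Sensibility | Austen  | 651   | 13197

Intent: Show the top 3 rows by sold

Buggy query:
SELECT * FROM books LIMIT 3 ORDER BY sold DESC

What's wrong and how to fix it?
Bug: LIMIT must come after ORDER BY

Fix: Swap the clauses: ORDER BY first, then LIMIT

Corrected query:
SELECT * FROM books ORDER BY sold DESC LIMIT 3

Result:
id | title               | author  | pages | sold 
---+---------------------+---------+-------+------
2  | Pride and Prejudice | Austen  | 97    | 39408
6  | Pride and Prejudice | Austen  | 399   | 39184
3  | The Silmarillion    | Tolkien | 425   | 23900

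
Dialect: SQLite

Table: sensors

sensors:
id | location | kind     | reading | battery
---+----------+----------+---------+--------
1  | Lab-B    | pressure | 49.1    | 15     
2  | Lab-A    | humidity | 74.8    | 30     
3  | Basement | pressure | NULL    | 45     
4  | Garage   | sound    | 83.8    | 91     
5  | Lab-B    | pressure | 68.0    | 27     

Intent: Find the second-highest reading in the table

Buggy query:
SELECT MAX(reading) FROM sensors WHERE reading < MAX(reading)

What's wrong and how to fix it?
Bug: The inner MAX is an aggregate inside WHERE, which is not allowed

Fix: Compute the overall MAX in a subquery, then take MAX of rows below it

Corrected query:
SELECT MAX(reading) FROM sensors WHERE reading < (SELECT MAX(reading) FROM sensors)

Result:
MAX(reading)
------------
74.8        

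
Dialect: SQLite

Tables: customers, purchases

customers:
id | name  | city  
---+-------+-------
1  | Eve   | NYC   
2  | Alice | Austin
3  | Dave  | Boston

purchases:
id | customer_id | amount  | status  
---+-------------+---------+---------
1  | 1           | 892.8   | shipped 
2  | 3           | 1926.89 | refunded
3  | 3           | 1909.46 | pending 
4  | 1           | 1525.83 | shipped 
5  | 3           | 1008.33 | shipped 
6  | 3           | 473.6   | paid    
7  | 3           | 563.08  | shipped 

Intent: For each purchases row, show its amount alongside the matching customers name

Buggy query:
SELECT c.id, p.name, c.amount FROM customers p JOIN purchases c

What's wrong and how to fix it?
Bug: Missing join condition: each purchases row is matched to all customers rows instead of just its own

Fix: Add ON c.customer_id = p.id to the JOIN

Corrected query:
SELECT c.id, p.name, c.amount FROM customers p JOIN purchases c ON c.customer_id = p.id

Result:
id | name | amount 
---+------+--------
1  | Eve  | 892.8  
2  | Dave | 1926.89
3  | Dave | 1909.46
4  | Eve  | 1525.83
5  | Dave | 1008.33
6  | Dave | 473.6  
7  | Dave | 563.08 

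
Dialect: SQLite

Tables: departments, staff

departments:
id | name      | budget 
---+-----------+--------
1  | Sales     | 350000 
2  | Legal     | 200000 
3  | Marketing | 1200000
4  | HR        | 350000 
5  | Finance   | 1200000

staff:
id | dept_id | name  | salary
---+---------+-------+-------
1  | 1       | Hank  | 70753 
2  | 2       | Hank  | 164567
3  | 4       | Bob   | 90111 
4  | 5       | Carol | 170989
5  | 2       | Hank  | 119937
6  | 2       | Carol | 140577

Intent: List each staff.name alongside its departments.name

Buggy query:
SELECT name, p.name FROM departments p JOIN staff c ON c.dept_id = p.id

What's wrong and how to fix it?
Bug: 'name' exists in both joined tables, so the database can't tell which one is meant

Fix: Prefix ambiguous columns with the table alias

Corrected query:
SELECT c.name, p.name FROM departments p JOIN staff c ON c.dept_id = p.id

Result:
name  | name   
------+--------
Hank  | Sales  
Hank  | Legal  
Bob   | HR     
Carol | Finance
Hank  | Legal  
Carol | Legal  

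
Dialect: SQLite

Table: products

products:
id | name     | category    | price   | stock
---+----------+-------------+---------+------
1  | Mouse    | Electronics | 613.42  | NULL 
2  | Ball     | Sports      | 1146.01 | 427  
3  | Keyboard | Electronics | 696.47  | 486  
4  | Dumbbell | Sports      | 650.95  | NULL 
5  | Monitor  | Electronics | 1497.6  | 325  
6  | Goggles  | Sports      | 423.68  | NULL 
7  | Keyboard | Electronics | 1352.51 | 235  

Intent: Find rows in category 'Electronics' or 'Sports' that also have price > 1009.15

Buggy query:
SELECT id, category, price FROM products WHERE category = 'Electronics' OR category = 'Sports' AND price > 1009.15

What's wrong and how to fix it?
Bug: AND binds tighter than OR, so this parses as category = 'Electronics' OR (category = 'Sports' AND price > 1009.15)

Fix: Add parentheses around the OR so the AND applies to both alternatives

Corrected query:
SELECT id, category, price FROM products WHERE (category = 'Electronics' OR category = 'Sports') AND price > 1009.15

Result:
id | category    | price  
---+-------------+--------
2  | Sports      | 1146.01
5  | Electronics | 1497.6 
7  | Electronics | 1352.51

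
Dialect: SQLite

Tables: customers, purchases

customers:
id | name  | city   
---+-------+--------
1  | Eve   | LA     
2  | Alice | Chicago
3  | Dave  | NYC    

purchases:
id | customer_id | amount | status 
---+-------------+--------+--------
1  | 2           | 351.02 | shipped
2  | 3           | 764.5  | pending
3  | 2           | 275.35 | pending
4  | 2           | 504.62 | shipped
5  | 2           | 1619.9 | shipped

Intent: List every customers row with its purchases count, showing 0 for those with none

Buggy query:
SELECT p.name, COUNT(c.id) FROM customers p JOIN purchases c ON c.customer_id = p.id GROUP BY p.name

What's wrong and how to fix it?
Bug: INNER JOIN drops customers rows that have no matching purchases rows

Fix: Use LEFT JOIN so parents without children still appear (COUNT(c.id) gives 0)

Corrected query:
SELECT p.name, COUNT(c.id) FROM customers p LEFT JOIN purchases c ON c.customer_id = p.id GROUP BY p.name

Result:
name  | COUNT(c.id)
------+------------
Alice | 4          
Dave  | 1          
Eve   | 0          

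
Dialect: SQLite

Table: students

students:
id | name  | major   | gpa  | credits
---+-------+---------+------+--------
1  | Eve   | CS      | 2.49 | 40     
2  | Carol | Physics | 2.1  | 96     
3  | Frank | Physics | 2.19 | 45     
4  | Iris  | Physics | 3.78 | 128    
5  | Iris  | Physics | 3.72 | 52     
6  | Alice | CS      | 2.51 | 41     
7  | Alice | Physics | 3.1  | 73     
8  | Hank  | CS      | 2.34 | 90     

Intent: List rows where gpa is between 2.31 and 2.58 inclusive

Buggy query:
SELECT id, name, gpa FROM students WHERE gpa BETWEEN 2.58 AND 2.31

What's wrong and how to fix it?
Bug: The bounds are reversed; BETWEEN a AND b requires a <= b to match anything

Fix: Write BETWEEN 2.31 AND 2.58

Corrected query:
SELECT id, name, gpa FROM students WHERE gpa BETWEEN 2.31 AND 2.58

Result:
id | name  | gpa 
---+-------+-----
1  | Eve   | 2.49
6  | Alice | 2.51
8  | Hank  | 2.34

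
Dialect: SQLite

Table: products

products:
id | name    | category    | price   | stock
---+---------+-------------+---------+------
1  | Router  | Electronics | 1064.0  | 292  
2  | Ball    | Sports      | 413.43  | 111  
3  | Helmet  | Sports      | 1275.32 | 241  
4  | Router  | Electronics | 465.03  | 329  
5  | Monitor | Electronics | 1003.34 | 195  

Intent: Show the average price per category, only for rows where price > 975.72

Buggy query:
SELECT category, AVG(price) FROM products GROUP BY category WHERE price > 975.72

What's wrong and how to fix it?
Bug: WHERE cannot follow GROUP BY

Fix: Place WHERE between FROM and GROUP BY

Corrected query:
SELECT category, AVG(price) FROM products WHERE price > 975.72 GROUP BY category

Result:
category    | AVG(price)
------------+-----------
Electronics | 1033.67   
Sports      | 1275.32   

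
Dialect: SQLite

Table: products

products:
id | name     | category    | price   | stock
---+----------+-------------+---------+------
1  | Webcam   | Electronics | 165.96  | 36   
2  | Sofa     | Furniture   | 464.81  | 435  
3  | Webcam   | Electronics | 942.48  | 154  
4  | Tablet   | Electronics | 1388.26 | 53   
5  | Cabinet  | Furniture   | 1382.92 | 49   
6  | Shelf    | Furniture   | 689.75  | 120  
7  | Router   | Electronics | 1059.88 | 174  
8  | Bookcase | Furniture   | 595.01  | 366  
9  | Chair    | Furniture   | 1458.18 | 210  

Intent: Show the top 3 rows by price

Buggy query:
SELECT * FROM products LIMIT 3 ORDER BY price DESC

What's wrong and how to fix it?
Bug: LIMIT must come after ORDER BY

Fix: Swap the clauses: ORDER BY first, then LIMIT

Corrected query:
SELECT * FROM products ORDER BY price DESC LIMIT 3

Result:
id | name    | category    | price   | stock
---+---------+-------------+---------+------
9  | Chair   | Furniture   | 1458.18 | 210  
4  | Tablet  | Electronics | 1388.26 | 53   
5  | Cabinet | Furniture   | 1382.92 | 49   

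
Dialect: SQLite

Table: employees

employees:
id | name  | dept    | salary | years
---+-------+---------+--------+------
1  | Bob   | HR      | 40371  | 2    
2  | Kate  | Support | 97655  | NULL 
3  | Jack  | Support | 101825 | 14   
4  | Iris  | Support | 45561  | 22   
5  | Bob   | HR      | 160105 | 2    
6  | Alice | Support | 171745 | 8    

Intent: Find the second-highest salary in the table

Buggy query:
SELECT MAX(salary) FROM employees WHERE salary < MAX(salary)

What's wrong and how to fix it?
Bug: The inner MAX is an aggregate inside WHERE, which is not allowed

Fix: Compute the overall MAX in a subquery, then take MAX of rows below it

Corrected query:
SELECT MAX(salary) FROM employees WHERE salary < (SELECT MAX(salary) FROM employees)

Result:
MAX(salary)
-----------
160105     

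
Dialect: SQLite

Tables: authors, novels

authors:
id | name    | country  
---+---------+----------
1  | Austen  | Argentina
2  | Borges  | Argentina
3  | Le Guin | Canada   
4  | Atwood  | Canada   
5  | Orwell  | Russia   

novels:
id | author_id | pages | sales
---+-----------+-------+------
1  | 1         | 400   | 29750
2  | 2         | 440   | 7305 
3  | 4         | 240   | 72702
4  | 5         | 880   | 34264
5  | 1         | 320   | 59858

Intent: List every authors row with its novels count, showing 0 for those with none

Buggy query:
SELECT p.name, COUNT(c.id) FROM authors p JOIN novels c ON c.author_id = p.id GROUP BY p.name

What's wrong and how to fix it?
Bug: INNER JOIN drops authors rows that have no matching novels rows

Fix: Use LEFT JOIN so parents without children still appear (COUNT(c.id) gives 0)

Corrected query:
SELECT p.name, COUNT(c.id) FROM authors p LEFT JOIN novels c ON c.author_id = p.id GROUP BY p.name

Result:
name    | COUNT(c.id)
--------+------------
Atwood  | 1          
Austen  | 2          
Borges  | 1          
Le Guin | 0          
Orwell  | 1          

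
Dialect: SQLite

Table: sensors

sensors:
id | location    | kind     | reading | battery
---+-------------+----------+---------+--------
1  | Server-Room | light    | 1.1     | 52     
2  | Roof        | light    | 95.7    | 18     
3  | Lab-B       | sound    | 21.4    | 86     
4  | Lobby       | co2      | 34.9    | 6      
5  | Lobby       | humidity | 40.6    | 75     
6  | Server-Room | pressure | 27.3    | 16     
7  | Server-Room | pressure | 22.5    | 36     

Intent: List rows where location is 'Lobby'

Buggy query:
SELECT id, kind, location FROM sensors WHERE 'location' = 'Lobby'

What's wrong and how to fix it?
Bug: 'location' in single quotes is a string literal, not the column; the comparison is literal-vs-literal and never true

Fix: Reference the column as location without single quotes

Corrected query:
SELECT id, kind, location FROM sensors WHERE location = 'Lobby'

Result:
id | kind     | location
---+----------+---------
4  | co2      | Lobby   
5  | humidity | Lobby   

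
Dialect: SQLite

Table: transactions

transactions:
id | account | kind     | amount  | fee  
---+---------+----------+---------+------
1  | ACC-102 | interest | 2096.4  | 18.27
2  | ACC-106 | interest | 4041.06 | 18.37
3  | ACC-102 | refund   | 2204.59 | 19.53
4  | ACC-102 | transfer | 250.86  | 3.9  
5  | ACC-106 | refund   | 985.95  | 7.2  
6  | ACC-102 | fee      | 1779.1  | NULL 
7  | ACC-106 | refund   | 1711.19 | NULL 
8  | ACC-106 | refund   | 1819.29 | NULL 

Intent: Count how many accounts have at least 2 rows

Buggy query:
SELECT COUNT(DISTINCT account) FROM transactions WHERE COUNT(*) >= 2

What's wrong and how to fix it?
Bug: COUNT(*) cannot appear in WHERE; the per-group count doesn't exist yet

Fix: Group first with HAVING COUNT(*) >= 2, then COUNT the resulting groups

Corrected query:
SELECT COUNT(*) FROM (SELECT account FROM transactions GROUP BY account HAVING COUNT(*) >= 2)

Result:
COUNT(*)
--------
2       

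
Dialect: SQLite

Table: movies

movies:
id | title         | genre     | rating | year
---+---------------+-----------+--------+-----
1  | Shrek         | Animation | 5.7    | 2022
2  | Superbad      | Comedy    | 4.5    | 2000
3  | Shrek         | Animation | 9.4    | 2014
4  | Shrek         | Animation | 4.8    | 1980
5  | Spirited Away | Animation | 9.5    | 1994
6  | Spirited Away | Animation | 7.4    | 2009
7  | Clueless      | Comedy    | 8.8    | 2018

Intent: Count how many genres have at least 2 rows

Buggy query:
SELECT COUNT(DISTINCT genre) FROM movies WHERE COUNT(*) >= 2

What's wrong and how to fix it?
Bug: COUNT(*) cannot appear in WHERE; the per-group count doesn't exist yet

Fix: Group first with HAVING COUNT(*) >= 2, then COUNT the resulting groups

Corrected query:
SELECT COUNT(*) FROM (SELECT genre FROM movies GROUP BY genre HAVING COUNT(*) >= 2)

Result:
COUNT(*)
--------
2       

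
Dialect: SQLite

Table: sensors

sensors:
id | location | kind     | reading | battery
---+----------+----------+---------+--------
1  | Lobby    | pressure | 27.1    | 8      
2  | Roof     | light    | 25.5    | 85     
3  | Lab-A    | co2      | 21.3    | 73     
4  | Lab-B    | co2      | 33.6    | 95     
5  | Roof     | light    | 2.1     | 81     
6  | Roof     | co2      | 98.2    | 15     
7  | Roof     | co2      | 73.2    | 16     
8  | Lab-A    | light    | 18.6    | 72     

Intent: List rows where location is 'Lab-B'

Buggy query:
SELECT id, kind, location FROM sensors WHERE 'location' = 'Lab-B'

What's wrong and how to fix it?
Bug: 'location' in single quotes is a string literal, not the column; the comparison is literal-vs-literal and never true

Fix: Reference the column as location without single quotes

Corrected query:
SELECT id, kind, location FROM sensors WHERE location = 'Lab-B'

Result:
id | kind | location
---+------+---------
4  | co2  | Lab-B   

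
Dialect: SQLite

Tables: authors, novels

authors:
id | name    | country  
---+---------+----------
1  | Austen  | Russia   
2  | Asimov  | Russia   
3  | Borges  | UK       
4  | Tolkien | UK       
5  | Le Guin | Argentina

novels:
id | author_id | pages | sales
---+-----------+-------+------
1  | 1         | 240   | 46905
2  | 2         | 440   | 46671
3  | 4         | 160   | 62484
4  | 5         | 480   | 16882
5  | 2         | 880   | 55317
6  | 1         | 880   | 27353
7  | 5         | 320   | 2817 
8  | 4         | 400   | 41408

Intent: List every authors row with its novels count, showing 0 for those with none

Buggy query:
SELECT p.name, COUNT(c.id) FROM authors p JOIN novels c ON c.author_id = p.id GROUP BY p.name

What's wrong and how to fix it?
Bug: INNER JOIN drops authors rows that have no matching novels rows

Fix: Switch to LEFT JOIN to retain unmatched parent rows

Corrected query:
SELECT p.name, COUNT(c.id) FROM authors p LEFT JOIN novels c ON c.author_id = p.id GROUP BY p.name

Result:
name    | COUNT(c.id)
--------+------------
Asimov  | 2          
Austen  | 2          
Borges  | 0          
Le Guin | 2          
Tolkien | 2          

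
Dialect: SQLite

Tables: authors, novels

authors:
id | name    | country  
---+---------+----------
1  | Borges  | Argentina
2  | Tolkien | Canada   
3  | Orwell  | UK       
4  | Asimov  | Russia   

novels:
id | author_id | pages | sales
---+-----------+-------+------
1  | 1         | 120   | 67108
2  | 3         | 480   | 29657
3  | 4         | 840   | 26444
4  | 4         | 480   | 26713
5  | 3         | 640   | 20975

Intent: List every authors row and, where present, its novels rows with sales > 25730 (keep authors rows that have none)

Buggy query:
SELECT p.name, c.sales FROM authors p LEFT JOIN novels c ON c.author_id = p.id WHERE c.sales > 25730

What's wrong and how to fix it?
Bug: A WHERE condition on the right-hand table after LEFT JOIN drops unmatched parents

Fix: Move the right-table condition into the ON clause so unmatched parents are kept

Corrected query:
SELECT p.name, c.sales FROM authors p LEFT JOIN novels c ON c.author_id = p.id AND c.sales > 25730

Result:
name    | sales
--------+------
Borges  | 67108
Tolkien | NULL 
Orwell  | 29657
Asimov  | 26444
Asimov  | 26713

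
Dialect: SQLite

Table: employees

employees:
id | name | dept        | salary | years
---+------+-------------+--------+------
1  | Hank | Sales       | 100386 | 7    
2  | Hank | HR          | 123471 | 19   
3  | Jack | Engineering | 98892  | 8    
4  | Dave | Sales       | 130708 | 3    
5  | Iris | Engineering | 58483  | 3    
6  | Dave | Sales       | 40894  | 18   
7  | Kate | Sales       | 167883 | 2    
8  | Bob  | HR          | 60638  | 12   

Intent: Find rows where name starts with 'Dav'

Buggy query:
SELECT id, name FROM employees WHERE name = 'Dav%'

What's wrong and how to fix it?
Bug: '=' compares the literal string including the % character; pattern matching needs LIKE

Fix: Use LIKE for wildcard pattern matching

Corrected query:
SELECT id, name FROM employees WHERE name LIKE 'Dav%'

Result:
id | name
---+-----
4  | Dave
6  | Dave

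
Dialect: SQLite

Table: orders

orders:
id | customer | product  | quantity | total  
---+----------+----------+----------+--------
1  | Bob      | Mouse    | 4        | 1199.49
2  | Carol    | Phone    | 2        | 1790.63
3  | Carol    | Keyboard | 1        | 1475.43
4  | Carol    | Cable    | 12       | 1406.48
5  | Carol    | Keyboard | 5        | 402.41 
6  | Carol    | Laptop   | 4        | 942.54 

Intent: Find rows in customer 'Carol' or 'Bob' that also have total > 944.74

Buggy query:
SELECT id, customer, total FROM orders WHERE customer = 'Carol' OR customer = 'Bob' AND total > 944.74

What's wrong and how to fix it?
Bug: Without parentheses, AND is evaluated before OR, so the total filter only applies to the 'Bob' branch

Fix: Group the OR with parentheses (or use IN), then AND the threshold

Corrected query:
SELECT id, customer, total FROM orders WHERE (customer = 'Carol' OR customer = 'Bob') AND total > 944.74

Result:
id | customer | total  
---+----------+--------
1  | Bob      | 1199.49
2  | Carol    | 1790.63
3  | Carol    | 1475.43
4  | Carol    | 1406.48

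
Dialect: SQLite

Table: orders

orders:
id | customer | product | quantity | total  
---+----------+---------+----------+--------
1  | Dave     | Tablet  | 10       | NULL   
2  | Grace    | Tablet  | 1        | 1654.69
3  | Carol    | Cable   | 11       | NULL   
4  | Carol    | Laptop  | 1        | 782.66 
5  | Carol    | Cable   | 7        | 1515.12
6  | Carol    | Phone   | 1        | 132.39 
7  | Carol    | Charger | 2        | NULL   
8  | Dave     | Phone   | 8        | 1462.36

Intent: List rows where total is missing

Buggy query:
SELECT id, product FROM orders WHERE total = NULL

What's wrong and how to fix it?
Bug: '= NULL' is always unknown in SQL three-valued logic, so no rows match

Fix: Replace '= NULL' with 'IS NULL'

Corrected query:
SELECT id, product FROM orders WHERE total IS NULL

Result:
id | product
---+--------
1  | Tablet 
3  | Cable  
7  | Charger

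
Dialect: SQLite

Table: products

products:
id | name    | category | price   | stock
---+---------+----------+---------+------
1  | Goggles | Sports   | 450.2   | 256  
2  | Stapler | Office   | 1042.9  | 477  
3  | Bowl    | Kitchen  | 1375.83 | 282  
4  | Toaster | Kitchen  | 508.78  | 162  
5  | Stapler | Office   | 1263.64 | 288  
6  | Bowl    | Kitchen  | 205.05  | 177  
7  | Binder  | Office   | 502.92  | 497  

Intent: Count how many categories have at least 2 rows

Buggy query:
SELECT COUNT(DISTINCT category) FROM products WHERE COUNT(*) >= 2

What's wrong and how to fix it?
Bug: WHERE filters individual rows, not groups, so a group-level COUNT is invalid there

Fix: Group first with HAVING COUNT(*) >= 2, then COUNT the resulting groups

Corrected query:
SELECT COUNT(*) FROM (SELECT category FROM products GROUP BY category HAVING COUNT(*) >= 2)

Result:
COUNT(*)
--------
2       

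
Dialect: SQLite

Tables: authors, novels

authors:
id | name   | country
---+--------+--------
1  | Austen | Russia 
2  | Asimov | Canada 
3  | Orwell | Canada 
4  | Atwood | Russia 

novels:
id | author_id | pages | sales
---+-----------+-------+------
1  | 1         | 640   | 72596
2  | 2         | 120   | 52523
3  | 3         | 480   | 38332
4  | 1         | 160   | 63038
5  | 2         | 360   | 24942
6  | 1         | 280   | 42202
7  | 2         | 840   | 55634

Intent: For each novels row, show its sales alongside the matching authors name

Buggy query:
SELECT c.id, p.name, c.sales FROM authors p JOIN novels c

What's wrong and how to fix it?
Bug: Missing join condition: each novels row is matched to all authors rows instead of just its own

Fix: Specify the join condition linking the foreign key to the parent id

Corrected query:
SELECT c.id, p.name, c.sales FROM authors p JOIN novels c ON c.author_id = p.id

Result:
id | name   | sales
---+--------+------
1  | Austen | 72596
2  | Asimov | 52523
3  | Orwell | 38332
4  | Austen | 63038
5  | Asimov | 24942
6  | Austen | 42202
7  | Asimov | 55634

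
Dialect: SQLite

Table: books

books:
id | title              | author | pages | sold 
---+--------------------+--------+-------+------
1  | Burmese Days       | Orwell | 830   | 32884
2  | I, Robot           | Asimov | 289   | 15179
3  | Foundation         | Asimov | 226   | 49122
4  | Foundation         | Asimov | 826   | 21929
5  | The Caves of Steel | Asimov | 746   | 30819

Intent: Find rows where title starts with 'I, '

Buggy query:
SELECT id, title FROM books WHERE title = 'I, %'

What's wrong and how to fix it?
Bug: Wildcards only work with LIKE; '=' treats '%' as a literal character

Fix: Replace '=' with LIKE so 'I, %' is treated as a pattern

Corrected query:
SELECT id, title FROM books WHERE title LIKE 'I, %'

Result:
id | title   
---+---------
2  | I, Robot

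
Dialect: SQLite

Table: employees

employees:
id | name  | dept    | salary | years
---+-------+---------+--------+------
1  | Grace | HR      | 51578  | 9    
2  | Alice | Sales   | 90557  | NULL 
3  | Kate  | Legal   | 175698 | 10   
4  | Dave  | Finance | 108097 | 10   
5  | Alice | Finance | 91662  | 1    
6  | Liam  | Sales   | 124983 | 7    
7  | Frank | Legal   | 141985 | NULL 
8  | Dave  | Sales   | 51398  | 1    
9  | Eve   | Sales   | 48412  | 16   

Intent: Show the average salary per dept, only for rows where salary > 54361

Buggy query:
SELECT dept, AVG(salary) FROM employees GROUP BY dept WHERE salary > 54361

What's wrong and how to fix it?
Bug: Row-level WHERE must come before GROUP BY in the clause order

Fix: Place WHERE between FROM and GROUP BY

Corrected query:
SELECT dept, AVG(salary) FROM employees WHERE salary > 54361 GROUP BY dept

Result:
dept    | AVG(salary)
--------+------------
Finance | 99879.5    
Legal   | 158841.5   
Sales   | 107770     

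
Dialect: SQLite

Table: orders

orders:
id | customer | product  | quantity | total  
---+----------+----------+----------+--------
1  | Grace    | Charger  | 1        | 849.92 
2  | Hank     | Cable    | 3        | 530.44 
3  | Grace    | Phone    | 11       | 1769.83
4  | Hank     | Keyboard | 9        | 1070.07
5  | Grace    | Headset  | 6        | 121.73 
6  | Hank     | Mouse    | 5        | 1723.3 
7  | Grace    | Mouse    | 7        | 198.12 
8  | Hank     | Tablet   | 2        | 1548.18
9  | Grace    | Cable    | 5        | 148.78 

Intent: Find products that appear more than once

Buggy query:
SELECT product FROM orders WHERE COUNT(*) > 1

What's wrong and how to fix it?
Bug: COUNT(*) is an aggregate and cannot be used in WHERE

Fix: GROUP BY product, then filter groups with HAVING COUNT(*) > 1

Corrected query:
SELECT product FROM orders GROUP BY product HAVING COUNT(*) > 1

Result:
product
-------
Cable  
Mouse  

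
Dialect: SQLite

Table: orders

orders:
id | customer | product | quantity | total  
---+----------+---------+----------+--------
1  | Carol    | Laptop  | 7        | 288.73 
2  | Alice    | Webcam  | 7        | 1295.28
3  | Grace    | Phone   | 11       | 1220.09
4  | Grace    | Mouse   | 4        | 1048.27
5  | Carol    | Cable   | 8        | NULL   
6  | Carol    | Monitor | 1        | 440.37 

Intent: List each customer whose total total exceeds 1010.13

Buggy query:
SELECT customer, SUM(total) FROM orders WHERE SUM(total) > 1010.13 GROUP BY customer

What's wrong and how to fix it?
Bug: Aggregate functions cannot appear in a WHERE clause

Fix: Move the aggregate condition to a HAVING clause

Corrected query:
SELECT customer, SUM(total) FROM orders GROUP BY customer HAVING SUM(total) > 1010.13

Result:
customer | SUM(total)
---------+-----------
Alice    | 1295.28   
Grace    | 2268.36   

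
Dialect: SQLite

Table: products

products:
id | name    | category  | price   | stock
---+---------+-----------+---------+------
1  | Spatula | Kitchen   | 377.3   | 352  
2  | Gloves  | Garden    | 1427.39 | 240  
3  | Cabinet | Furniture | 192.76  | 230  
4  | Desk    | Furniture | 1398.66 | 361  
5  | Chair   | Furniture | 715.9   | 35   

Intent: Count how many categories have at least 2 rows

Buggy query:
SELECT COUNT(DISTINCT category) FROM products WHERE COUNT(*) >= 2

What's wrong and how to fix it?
Bug: COUNT(*) cannot appear in WHERE; the per-group count doesn't exist yet

Fix: Group first with HAVING COUNT(*) >= 2, then COUNT the resulting groups

Corrected query:
SELECT COUNT(*) FROM (SELECT category FROM products GROUP BY category HAVING COUNT(*) >= 2)

Result:
COUNT(*)
--------
1       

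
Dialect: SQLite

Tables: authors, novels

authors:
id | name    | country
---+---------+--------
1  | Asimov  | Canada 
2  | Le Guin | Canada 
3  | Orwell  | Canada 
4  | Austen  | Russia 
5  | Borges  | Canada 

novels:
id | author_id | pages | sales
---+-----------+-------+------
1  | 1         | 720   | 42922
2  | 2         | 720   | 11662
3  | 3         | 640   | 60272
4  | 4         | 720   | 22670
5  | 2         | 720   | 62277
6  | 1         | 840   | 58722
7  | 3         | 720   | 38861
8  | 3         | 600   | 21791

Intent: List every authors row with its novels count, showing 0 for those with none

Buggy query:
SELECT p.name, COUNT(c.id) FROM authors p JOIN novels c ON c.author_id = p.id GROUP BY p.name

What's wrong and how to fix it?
Bug: INNER JOIN drops authors rows that have no matching novels rows

Fix: Switch to LEFT JOIN to retain unmatched parent rows

Corrected query:
SELECT p.name, COUNT(c.id) FROM authors p LEFT JOIN novels c ON c.author_id = p.id GROUP BY p.name

Result:
name    | COUNT(c.id)
--------+------------
Asimov  | 2          
Austen  | 1          
Borges  | 0          
Le Guin | 2          
Orwell  | 3          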